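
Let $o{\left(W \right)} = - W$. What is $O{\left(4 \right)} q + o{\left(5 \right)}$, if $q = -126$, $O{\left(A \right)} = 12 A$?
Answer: $-6053$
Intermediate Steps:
$O{\left(4 \right)} q + o{\left(5 \right)} = 12 \cdot 4 \left(-126\right) - 5 = 48 \left(-126\right) - 5 = -6048 - 5 = -6053$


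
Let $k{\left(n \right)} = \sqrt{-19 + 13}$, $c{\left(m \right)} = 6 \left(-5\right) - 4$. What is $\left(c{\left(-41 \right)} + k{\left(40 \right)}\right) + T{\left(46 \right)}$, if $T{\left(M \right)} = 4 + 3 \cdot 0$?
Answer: $-30 + i \sqrt{6} \approx -30.0 + 2.4495 i$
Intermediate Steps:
$T{\left(M \right)} = 4$ ($T{\left(M \right)} = 4 + 0 = 4$)
$c{\left(m \right)} = -34$ ($c{\left(m \right)} = -30 - 4 = -34$)
$k{\left(n \right)} = i \sqrt{6}$ ($k{\left(n \right)} = \sqrt{-6} = i \sqrt{6}$)
$\left(c{\left(-41 \right)} + k{\left(40 \right)}\right) + T{\left(46 \right)} = \left(-34 + i \sqrt{6}\right) + 4 = -30 + i \sqrt{6}$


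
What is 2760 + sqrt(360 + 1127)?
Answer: 2760 + sqrt(1487) ≈ 2798.6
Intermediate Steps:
2760 + sqrt(360 + 1127) = 2760 + sqrt(1487)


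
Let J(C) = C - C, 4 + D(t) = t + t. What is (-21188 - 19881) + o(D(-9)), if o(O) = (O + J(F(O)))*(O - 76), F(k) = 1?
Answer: -38913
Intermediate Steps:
D(t) = -4 + 2*t (D(t) = -4 + (t + t) = -4 + 2*t)
J(C) = 0
o(O) = O*(-76 + O) (o(O) = (O + 0)*(O - 76) = O*(-76 + O))
(-21188 - 19881) + o(D(-9)) = (-21188 - 19881) + (-4 + 2*(-9))*(-76 + (-4 + 2*(-9))) = -41069 + (-4 - 18)*(-76 + (-4 - 18)) = -41069 - 22*(-76 - 22) = -41069 - 22*(-98) = -41069 + 2156 = -38913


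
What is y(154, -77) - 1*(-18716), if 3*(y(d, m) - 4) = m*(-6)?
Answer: 18874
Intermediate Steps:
y(d, m) = 4 - 2*m (y(d, m) = 4 + (m*(-6))/3 = 4 + (-6*m)/3 = 4 - 2*m)
y(154, -77) - 1*(-18716) = (4 - 2*(-77)) - 1*(-18716) = (4 + 154) + 18716 = 158 + 18716 = 18874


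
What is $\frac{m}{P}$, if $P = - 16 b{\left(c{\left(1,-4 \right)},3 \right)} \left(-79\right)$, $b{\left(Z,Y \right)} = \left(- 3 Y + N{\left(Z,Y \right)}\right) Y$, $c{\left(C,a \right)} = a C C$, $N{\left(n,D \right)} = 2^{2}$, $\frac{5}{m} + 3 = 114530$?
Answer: $- \frac{1}{434286384} \approx -2.3026 \cdot 10^{-9}$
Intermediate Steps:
$m = \frac{5}{114527}$ ($m = \frac{5}{-3 + 114530} = \frac{5}{114527} \approx 4.3658 \cdot 10^{-5}$)
$N{\left(n,D \right)} = 4$
$c{\left(C,a \right)} = a C^{2}$ ($c{\left(C,a \right)} = C a C = a C^{2}$)
$b{\left(Z,Y \right)} = Y \left(4 - 3 Y\right)$ ($b{\left(Z,Y \right)} = \left(- 3 Y + 4\right) Y = \left(4 - 3 Y\right) Y = Y \left(4 - 3 Y\right)$)
$P = -18960$ ($P = - 16 \cdot 3 \left(4 - 9\right) \left(-79\right) = - 16 \cdot 3 \left(-5\right) \left(-79\right) = \left(-16\right) \left(-15\right) \left(-79\right) = 240 \left(-79\right) = -18960$)
$\frac{m}{P} = \frac{5}{114527 \left(-18960\right)} = \frac{5}{114527} \left(- \frac{1}{18960}\right) = - \frac{1}{434286384}$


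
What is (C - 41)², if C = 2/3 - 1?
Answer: 15376/9 ≈ 1708.4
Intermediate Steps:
C = -⅓ (C = 2*(⅓) - 1 = ⅔ - 1 = -⅓ ≈ -0.33333)
(C - 41)² = (-⅓ - 41)² = (-124/3)² = 15376/9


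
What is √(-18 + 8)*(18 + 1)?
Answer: 19*I*√10 ≈ 60.083*I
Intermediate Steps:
√(-18 + 8)*(18 + 1) = √(-10)*19 = (I*√10)*19 = 19*I*√10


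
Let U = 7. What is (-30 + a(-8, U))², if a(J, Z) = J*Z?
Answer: 7396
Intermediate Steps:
(-30 + a(-8, U))² = (-30 - 8*7)² = (-30 - 56)² = (-86)² = 7396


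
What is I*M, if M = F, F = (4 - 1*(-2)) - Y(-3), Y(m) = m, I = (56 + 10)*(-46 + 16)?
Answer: -17820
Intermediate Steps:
I = -1980 (I = 66*(-30) = -1980)
F = 9 (F = (4 - 1*(-2)) - 1*(-3) = (4 + 2) + 3 = 6 + 3 = 9)
M = 9
I*M = -1980*9 = -17820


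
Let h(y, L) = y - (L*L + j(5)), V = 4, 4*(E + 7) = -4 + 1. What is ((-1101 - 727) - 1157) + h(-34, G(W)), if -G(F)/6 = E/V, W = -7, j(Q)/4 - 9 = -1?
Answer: -203913/64 ≈ -3186.1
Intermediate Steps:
j(Q) = 32 (j(Q) = 36 + 4*(-1) = 36 - 4 = 32)
E = -31/4 (E = -7 + (-4 + 1)/4 = -7 + (1/4)*(-3) = -7 - 3/4 = -31/4 ≈ -7.7500)
G(F) = 93/8 (G(F) = -(-93)/(2*4) = -6*(-31/16) = 93/8)
h(y, L) = -32 + y - L**2 (h(y, L) = y - (L*L + 32) = y - (L**2 + 32) = y - (32 + L**2) = y + (-32 - L**2) = -32 + y - L**2)
((-1101 - 727) - 1157) + h(-34, G(W)) = ((-1101 - 727) - 1157) + (-32 - 34 - (93/8)**2) = (-1828 - 1157) + (-32 - 34 - 1*8649/64) = -2985 + (-32 - 34 - 8649/64) = -2985 - 12873/64 = -203913/64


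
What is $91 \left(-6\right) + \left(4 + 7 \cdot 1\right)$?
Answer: $-535$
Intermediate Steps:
$91 \left(-6\right) + \left(4 + 7 \cdot 1\right) = -546 + \left(4 + 7\right) = -546 + 11 = -535$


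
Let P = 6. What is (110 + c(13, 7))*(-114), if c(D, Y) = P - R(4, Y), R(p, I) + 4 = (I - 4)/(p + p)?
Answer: -54549/4 ≈ -13637.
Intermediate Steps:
R(p, I) = -4 + (-4 + I)/(2*p) (R(p, I) = -4 + (I - 4)/(p + p) = -4 + (-4 + I)/((2*p)) = -4 + (-4 + I)*(1/(2*p)) = -4 + (-4 + I)/(2*p))
c(D, Y) = 21/2 - Y/8 (c(D, Y) = 6 - (-4 + Y - 8*4)/(2*4) = 6 - (-4 + Y - 32)/(2*4) = 6 - (-36 + Y)/(2*4) = 6 - (-9/2 + Y/8) = 6 + (9/2 - Y/8) = 21/2 - Y/8)
(110 + c(13, 7))*(-114) = (110 + (21/2 - ⅛*7))*(-114) = (110 + (21/2 - 7/8))*(-114) = (110 + 77/8)*(-114) = (957/8)*(-114) = -54549/4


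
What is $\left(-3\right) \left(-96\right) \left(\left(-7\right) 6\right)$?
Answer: $-12096$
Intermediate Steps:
$\left(-3\right) \left(-96\right) \left(\left(-7\right) 6\right) = 288 \left(-42\right) = -12096$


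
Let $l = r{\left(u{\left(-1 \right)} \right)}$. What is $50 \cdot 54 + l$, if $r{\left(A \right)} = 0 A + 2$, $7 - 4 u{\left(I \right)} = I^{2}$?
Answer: $2702$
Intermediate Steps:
$u{\left(I \right)} = \frac{7}{4} - \frac{I^{2}}{4}$
$r{\left(A \right)} = 2$ ($r{\left(A \right)} = 0 + 2 = 2$)
$l = 2$
$50 \cdot 54 + l = 50 \cdot 54 + 2 = 2700 + 2 = 2702$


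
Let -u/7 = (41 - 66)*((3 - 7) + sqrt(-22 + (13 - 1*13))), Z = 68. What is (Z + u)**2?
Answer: (632 - 175*I*sqrt(22))**2 ≈ -2.7433e+5 - 1.0375e+6*I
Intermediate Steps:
u = -700 + 175*I*sqrt(22) (u = -7*(41 - 66)*((3 - 7) + sqrt(-22 + (13 - 1*13))) = -(-175)*(-4 + sqrt(-22 + (13 - 13))) = -(-175)*(-4 + sqrt(-22 + 0)) = -(-175)*(-4 + sqrt(-22)) = -(-175)*(-4 + I*sqrt(22)) = -7*(100 - 25*I*sqrt(22)) = -700 + 175*I*sqrt(22) ≈ -700.0 + 820.82*I)
(Z + u)**2 = (68 + (-700 + 175*I*sqrt(22)))**2 = (-632 + 175*I*sqrt(22))**2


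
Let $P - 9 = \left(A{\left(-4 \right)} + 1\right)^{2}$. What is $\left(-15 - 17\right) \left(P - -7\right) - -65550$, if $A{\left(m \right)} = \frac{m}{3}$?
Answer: $\frac{585310}{9} \approx 65034.0$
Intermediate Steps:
$A{\left(m \right)} = \frac{m}{3}$ ($A{\left(m \right)} = m \frac{1}{3} = \frac{m}{3}$)
$P = \frac{82}{9}$ ($P = 9 + \left(\frac{1}{3} \left(-4\right) + 1\right)^{2} = 9 + \left(- \frac{4}{3} + 1\right)^{2} = 9 + \left(- \frac{1}{3}\right)^{2} = 9 + \frac{1}{9} = \frac{82}{9} \approx 9.1111$)
$\left(-15 - 17\right) \left(P - -7\right) - -65550 = \left(-15 - 17\right) \left(\frac{82}{9} - -7\right) - -65550 = - 32 \left(\frac{82}{9} + 7\right) + 65550 = \left(-32\right) \frac{145}{9} + 65550 = - \frac{4640}{9} + 65550 = \frac{585310}{9}$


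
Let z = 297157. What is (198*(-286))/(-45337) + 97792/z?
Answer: 21261002500/13472206909 ≈ 1.5781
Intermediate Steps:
(198*(-286))/(-45337) + 97792/z = (198*(-286))/(-45337) + 97792/297157 = -56628*(-1/45337) + 97792*(1/297157) = 56628/45337 + 97792/297157 = 21261002500/13472206909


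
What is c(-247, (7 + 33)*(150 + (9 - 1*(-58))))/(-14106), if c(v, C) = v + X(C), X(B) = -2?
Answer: 83/4702 ≈ 0.017652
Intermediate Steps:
c(v, C) = -2 + v (c(v, C) = v - 2 = -2 + v)
c(-247, (7 + 33)*(150 + (9 - 1*(-58))))/(-14106) = (-2 - 247)/(-14106) = -249*(-1/14106) = 83/4702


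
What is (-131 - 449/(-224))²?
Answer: 834921025/50176 ≈ 16640.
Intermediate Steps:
(-131 - 449/(-224))² = (-131 - 449*(-1/224))² = (-131 + 449/224)² = (-28895/224)² = 834921025/50176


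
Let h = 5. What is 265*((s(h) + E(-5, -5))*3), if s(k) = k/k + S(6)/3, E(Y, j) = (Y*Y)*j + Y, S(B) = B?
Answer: -100965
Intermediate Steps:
E(Y, j) = Y + j*Y² (E(Y, j) = Y²*j + Y = j*Y² + Y = Y + j*Y²)
s(k) = 3 (s(k) = k/k + 6/3 = 1 + 6*(⅓) = 1 + 2 = 3)
265*((s(h) + E(-5, -5))*3) = 265*((3 - 5*(1 - 5*(-5)))*3) = 265*((3 - 5*(1 + 25))*3) = 265*((3 - 5*26)*3) = 265*((3 - 130)*3) = 265*(-127*3) = 265*(-381) = -100965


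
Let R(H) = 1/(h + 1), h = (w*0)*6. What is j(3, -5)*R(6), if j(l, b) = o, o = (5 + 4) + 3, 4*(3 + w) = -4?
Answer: 12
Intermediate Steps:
w = -4 (w = -3 + (1/4)*(-4) = -3 - 1 = -4)
o = 12 (o = 9 + 3 = 12)
j(l, b) = 12
h = 0 (h = -4*0*6 = 0*6 = 0)
R(H) = 1 (R(H) = 1/(0 + 1) = 1/1 = 1)
j(3, -5)*R(6) = 12*1 = 12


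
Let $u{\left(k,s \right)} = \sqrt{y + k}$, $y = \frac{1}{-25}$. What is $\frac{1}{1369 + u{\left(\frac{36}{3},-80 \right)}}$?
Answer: $\frac{34225}{46853726} - \frac{5 \sqrt{299}}{46853726} \approx 0.00072862$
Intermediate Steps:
$y = - \frac{1}{25} \approx -0.04$
$u{\left(k,s \right)} = \sqrt{- \frac{1}{25} + k}$
$\frac{1}{1369 + u{\left(\frac{36}{3},-80 \right)}} = \frac{1}{1369 + \frac{\sqrt{-1 + 25 \cdot \frac{36}{3}}}{5}} = \frac{1}{1369 + \frac{\sqrt{-1 + 25 \cdot 36 \cdot \frac{1}{3}}}{5}} = \frac{1}{1369 + \frac{\sqrt{-1 + 25 \cdot 12}}{5}} = \frac{1}{1369 + \frac{\sqrt{-1 + 300}}{5}} = \frac{1}{1369 + \frac{\sqrt{299}}{5}}$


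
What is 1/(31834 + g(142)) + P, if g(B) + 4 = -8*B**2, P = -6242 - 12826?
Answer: -2468962777/129482 ≈ -19068.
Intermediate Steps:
P = -19068
g(B) = -4 - 8*B**2
1/(31834 + g(142)) + P = 1/(31834 + (-4 - 8*142**2)) - 19068 = 1/(31834 + (-4 - 8*20164)) - 19068 = 1/(31834 + (-4 - 161312)) - 19068 = 1/(31834 - 161316) - 19068 = 1/(-129482) - 19068 = -1/129482 - 19068 = -2468962777/129482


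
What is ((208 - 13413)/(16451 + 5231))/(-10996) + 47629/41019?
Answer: 11356022645983/9779556042168 ≈ 1.1612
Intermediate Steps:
((208 - 13413)/(16451 + 5231))/(-10996) + 47629/41019 = -13205/21682*(-1/10996) + 47629*(1/41019) = -13205*1/21682*(-1/10996) + 47629/41019 = -13205/21682*(-1/10996) + 47629/41019 = 13205/238415272 + 47629/41019 = 11356022645983/9779556042168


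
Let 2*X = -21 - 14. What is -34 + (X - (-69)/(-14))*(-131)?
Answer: 20329/7 ≈ 2904.1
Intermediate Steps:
X = -35/2 (X = (-21 - 14)/2 = (½)*(-35) = -35/2 ≈ -17.500)
-34 + (X - (-69)/(-14))*(-131) = -34 + (-35/2 - (-69)/(-14))*(-131) = -34 + (-35/2 - (-69)*(-1)/14)*(-131) = -34 + (-35/2 - 1*69/14)*(-131) = -34 + (-35/2 - 69/14)*(-131) = -34 - 157/7*(-131) = -34 + 20567/7 = 20329/7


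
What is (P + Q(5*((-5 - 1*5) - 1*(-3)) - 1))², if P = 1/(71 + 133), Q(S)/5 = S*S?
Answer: 1747475130241/41616 ≈ 4.1990e+7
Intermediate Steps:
Q(S) = 5*S² (Q(S) = 5*(S*S) = 5*S²)
P = 1/204 ≈ 0.0049020
(P + Q(5*((-5 - 1*5) - 1*(-3)) - 1))² = (1/204 + 5*(5*((-5 - 1*5) - 1*(-3)) - 1)²)² = (1/204 + 5*(5*((-5 - 5) + 3) - 1)²)² = (1/204 + 5*(5*(-10 + 3) - 1)²)² = (1/204 + 5*(5*(-7) - 1)²)² = (1/204 + 5*(-35 - 1)²)² = (1/204 + 5*(-36)²)² = (1/204 + 5*1296)² = (1/204 + 6480)² = (1321921/204)² = 1747475130241/41616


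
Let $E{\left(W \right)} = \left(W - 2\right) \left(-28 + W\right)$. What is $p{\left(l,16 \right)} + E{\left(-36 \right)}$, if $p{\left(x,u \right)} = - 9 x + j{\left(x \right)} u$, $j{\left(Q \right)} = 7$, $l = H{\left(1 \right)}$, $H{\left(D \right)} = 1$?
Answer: $2535$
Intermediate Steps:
$l = 1$
$p{\left(x,u \right)} = - 9 x + 7 u$
$E{\left(W \right)} = \left(-28 + W\right) \left(-2 + W\right)$ ($E{\left(W \right)} = \left(-2 + W\right) \left(-28 + W\right) = \left(-28 + W\right) \left(-2 + W\right)$)
$p{\left(l,16 \right)} + E{\left(-36 \right)} = \left(\left(-9\right) 1 + 7 \cdot 16\right) + \left(56 + \left(-36\right)^{2} - -1080\right) = \left(-9 + 112\right) + \left(56 + 1296 + 1080\right) = 103 + 2432 = 2535$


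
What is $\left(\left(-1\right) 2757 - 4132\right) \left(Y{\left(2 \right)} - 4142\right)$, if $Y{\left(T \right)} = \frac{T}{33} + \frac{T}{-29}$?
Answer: $\frac{27307320878}{957} \approx 2.8534 \cdot 10^{7}$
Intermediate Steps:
$Y{\left(T \right)} = - \frac{4 T}{957}$ ($Y{\left(T \right)} = T \frac{1}{33} + T \left(- \frac{1}{29}\right) = \frac{T}{33} - \frac{T}{29} = - \frac{4 T}{957}$)
$\left(\left(-1\right) 2757 - 4132\right) \left(Y{\left(2 \right)} - 4142\right) = \left(\left(-1\right) 2757 - 4132\right) \left(\left(- \frac{4}{957}\right) 2 - 4142\right) = \left(-2757 - 4132\right) \left(- \frac{8}{957} - 4142\right) = \left(-6889\right) \left(- \frac{3963902}{957}\right) = \frac{27307320878}{957}$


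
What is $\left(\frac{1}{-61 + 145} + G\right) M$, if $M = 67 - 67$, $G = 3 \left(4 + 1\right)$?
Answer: $0$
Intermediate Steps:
$G = 15$ ($G = 3 \cdot 5 = 15$)
$M = 0$ ($M = 67 - 67 = 0$)
$\left(\frac{1}{-61 + 145} + G\right) M = \left(\frac{1}{-61 + 145} + 15\right) 0 = \left(\frac{1}{84} + 15\right) 0 = \frac{1261}{84} \cdot 0 = 0$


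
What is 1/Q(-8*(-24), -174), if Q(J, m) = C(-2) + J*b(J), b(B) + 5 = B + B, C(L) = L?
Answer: 1/72766 ≈ 1.3743e-5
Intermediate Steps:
b(B) = -5 + 2*B (b(B) = -5 + (B + B) = -5 + 2*B)
Q(J, m) = -2 + J*(-5 + 2*J)
1/Q(-8*(-24), -174) = 1/(-2 + (-8*(-24))*(-5 + 2*(-8*(-24)))) = 1/(-2 + 192*(-5 + 2*192)) = 1/(-2 + 192*(-5 + 384)) = 1/(-2 + 192*379) = 1/(-2 + 72768) = 1/72766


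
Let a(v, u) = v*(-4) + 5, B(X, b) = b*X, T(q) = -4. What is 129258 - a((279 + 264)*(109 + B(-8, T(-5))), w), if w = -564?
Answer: 435505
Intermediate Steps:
B(X, b) = X*b
a(v, u) = 5 - 4*v (a(v, u) = -4*v + 5 = 5 - 4*v)
129258 - a((279 + 264)*(109 + B(-8, T(-5))), w) = 129258 - (5 - 4*(279 + 264)*(109 - 8*(-4))) = 129258 - (5 - 2172*(109 + 32)) = 129258 - (5 - 2172*141) = 129258 - (5 - 4*76563) = 129258 - (5 - 306252) = 129258 - 1*(-306247) = 129258 + 306247 = 435505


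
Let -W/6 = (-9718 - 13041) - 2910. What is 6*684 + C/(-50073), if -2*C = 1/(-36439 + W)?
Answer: 48323229058801/11774665950 ≈ 4104.0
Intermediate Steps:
W = 154014 (W = -6*((-9718 - 13041) - 2910) = -6*(-22759 - 2910) = -6*(-25669) = 154014)
C = -1/235150 (C = -1/(2*(-36439 + 154014)) = -½/117575 = -½*1/117575 = -1/235150 ≈ -4.2526e-6)
6*684 + C/(-50073) = 6*684 - 1/235150/(-50073) = 4104 - 1/235150*(-1/50073) = 4104 + 1/11774665950 = 48323229058801/11774665950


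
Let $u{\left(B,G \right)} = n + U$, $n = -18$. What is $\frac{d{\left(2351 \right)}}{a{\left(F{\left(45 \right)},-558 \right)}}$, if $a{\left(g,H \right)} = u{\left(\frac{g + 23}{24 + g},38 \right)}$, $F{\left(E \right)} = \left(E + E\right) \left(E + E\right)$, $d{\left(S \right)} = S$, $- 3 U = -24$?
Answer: $- \frac{2351}{10} \approx -235.1$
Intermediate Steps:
$U = 8$ ($U = \left(- \frac{1}{3}\right) \left(-24\right) = 8$)
$F{\left(E \right)} = 4 E^{2}$ ($F{\left(E \right)} = 2 E 2 E = 4 E^{2}$)
$u{\left(B,G \right)} = -10$ ($u{\left(B,G \right)} = -18 + 8 = -10$)
$a{\left(g,H \right)} = -10$
$\frac{d{\left(2351 \right)}}{a{\left(F{\left(45 \right)},-558 \right)}} = \frac{2351}{-10} = 2351 \left(- \frac{1}{10}\right) = - \frac{2351}{10}$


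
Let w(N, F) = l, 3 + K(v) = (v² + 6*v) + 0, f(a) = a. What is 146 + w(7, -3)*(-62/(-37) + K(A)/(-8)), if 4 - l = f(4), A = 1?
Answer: 146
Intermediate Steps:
l = 0 (l = 4 - 1*4 = 4 - 4 = 0)
K(v) = -3 + v² + 6*v (K(v) = -3 + ((v² + 6*v) + 0) = -3 + (v² + 6*v) = -3 + v² + 6*v)
w(N, F) = 0
146 + w(7, -3)*(-62/(-37) + K(A)/(-8)) = 146 + 0*(-62/(-37) + (-3 + 1² + 6*1)/(-8)) = 146 + 0*(-62*(-1/37) + (-3 + 1 + 6)*(-⅛)) = 146 + 0*(62/37 + 4*(-⅛)) = 146 + 0*(62/37 - ½) = 146 + 0*(87/74) = 146 + 0 = 146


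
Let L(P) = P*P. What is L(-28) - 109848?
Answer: -109064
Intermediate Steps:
L(P) = P²
L(-28) - 109848 = (-28)² - 109848 = 784 - 109848 = -109064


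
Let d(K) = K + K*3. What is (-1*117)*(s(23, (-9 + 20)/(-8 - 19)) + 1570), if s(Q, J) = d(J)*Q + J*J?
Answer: -14525251/81 ≈ -1.7932e+5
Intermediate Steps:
d(K) = 4*K (d(K) = K + 3*K = 4*K)
s(Q, J) = J² + 4*J*Q (s(Q, J) = (4*J)*Q + J*J = 4*J*Q + J² = J² + 4*J*Q)
(-1*117)*(s(23, (-9 + 20)/(-8 - 19)) + 1570) = (-1*117)*(((-9 + 20)/(-8 - 19))*((-9 + 20)/(-8 - 19) + 4*23) + 1570) = -117*((11/(-27))*(11/(-27) + 92) + 1570) = -117*((11*(-1/27))*(11*(-1/27) + 92) + 1570) = -117*(-11*(-11/27 + 92)/27 + 1570) = -117*(-11/27*2473/27 + 1570) = -117*(-27203/729 + 1570) = -117*1117327/729 = -14525251/81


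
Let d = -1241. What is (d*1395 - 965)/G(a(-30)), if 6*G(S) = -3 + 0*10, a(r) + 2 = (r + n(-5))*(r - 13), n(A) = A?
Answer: 3464320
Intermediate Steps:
a(r) = -2 + (-13 + r)*(-5 + r) (a(r) = -2 + (r - 5)*(r - 13) = -2 + (-5 + r)*(-13 + r) = -2 + (-13 + r)*(-5 + r))
G(S) = -½ (G(S) = (-3 + 0*10)/6 = (-3 + 0)/6 = (⅙)*(-3) = -½)
(d*1395 - 965)/G(a(-30)) = (-1241*1395 - 965)/(-½) = (-1731195 - 965)*(-2) = -1732160*(-2) = 3464320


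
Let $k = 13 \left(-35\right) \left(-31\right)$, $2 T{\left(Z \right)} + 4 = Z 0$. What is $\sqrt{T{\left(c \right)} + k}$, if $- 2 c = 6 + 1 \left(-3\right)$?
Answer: $3 \sqrt{1567} \approx 118.76$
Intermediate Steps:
$c = - \frac{3}{2}$ ($c = - \frac{6 + 1 \left(-3\right)}{2} = - \frac{6 - 3}{2} = \left(- \frac{1}{2}\right) 3 = - \frac{3}{2} \approx -1.5$)
$T{\left(Z \right)} = -2$ ($T{\left(Z \right)} = -2 + \frac{Z 0}{2} = -2 + \frac{1}{2} \cdot 0 = -2 + 0 = -2$)
$k = 14105$ ($k = \left(-455\right) \left(-31\right) = 14105$)
$\sqrt{T{\left(c \right)} + k} = \sqrt{-2 + 14105} = \sqrt{14103} = 3 \sqrt{1567}$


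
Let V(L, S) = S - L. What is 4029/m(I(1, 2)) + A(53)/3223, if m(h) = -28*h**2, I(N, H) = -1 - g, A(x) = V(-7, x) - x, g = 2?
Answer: -4327901/270732 ≈ -15.986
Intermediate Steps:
A(x) = 7 (A(x) = (x - 1*(-7)) - x = (x + 7) - x = (7 + x) - x = 7)
I(N, H) = -3 (I(N, H) = -1 - 1*2 = -1 - 2 = -3)
4029/m(I(1, 2)) + A(53)/3223 = 4029/((-28*(-3)**2)) + 7/3223 = 4029/((-28*9)) + 7*(1/3223) = 4029/(-252) + 7/3223 = 4029*(-1/252) + 7/3223 = -1343/84 + 7/3223 = -4327901/270732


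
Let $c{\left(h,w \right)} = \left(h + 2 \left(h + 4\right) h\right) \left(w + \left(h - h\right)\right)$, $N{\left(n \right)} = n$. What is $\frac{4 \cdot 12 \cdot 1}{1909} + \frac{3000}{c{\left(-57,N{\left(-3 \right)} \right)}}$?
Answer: $- \frac{324344}{2285073} \approx -0.14194$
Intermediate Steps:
$c{\left(h,w \right)} = w \left(h + h \left(8 + 2 h\right)\right)$ ($c{\left(h,w \right)} = \left(h + 2 \left(4 + h\right) h\right) \left(w + 0\right) = \left(h + \left(8 + 2 h\right) h\right) w = \left(h + h \left(8 + 2 h\right)\right) w = w \left(h + h \left(8 + 2 h\right)\right)$)
$\frac{4 \cdot 12 \cdot 1}{1909} + \frac{3000}{c{\left(-57,N{\left(-3 \right)} \right)}} = \frac{4 \cdot 12 \cdot 1}{1909} + \frac{3000}{\left(-57\right) \left(-3\right) \left(9 + 2 \left(-57\right)\right)} = 48 \cdot 1 \cdot \frac{1}{1909} + \frac{3000}{\left(-57\right) \left(-3\right) \left(9 - 114\right)} = 48 \cdot \frac{1}{1909} + \frac{3000}{\left(-57\right) \left(-3\right) \left(-105\right)} = \frac{48}{1909} + \frac{3000}{-17955} = \frac{48}{1909} + 3000 \left(- \frac{1}{17955}\right) = \frac{48}{1909} - \frac{200}{1197} = - \frac{324344}{2285073}$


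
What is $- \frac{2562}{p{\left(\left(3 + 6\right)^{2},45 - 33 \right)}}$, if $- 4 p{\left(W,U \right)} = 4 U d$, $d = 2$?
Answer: $\frac{427}{4} \approx 106.75$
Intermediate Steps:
$p{\left(W,U \right)} = - 2 U$ ($p{\left(W,U \right)} = - \frac{4 U 2}{4} = - \frac{8 U}{4} = - 2 U$)
$- \frac{2562}{p{\left(\left(3 + 6\right)^{2},45 - 33 \right)}} = - \frac{2562}{\left(-2\right) \left(45 - 33\right)} = - \frac{2562}{\left(-2\right) 12} = - \frac{2562}{-24} = \left(-2562\right) \left(- \frac{1}{24}\right) = \frac{427}{4}$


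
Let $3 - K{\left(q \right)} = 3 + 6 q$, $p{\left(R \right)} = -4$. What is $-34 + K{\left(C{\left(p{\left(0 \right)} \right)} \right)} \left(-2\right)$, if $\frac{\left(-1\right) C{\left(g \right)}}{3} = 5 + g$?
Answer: $-70$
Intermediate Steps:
$C{\left(g \right)} = -15 - 3 g$ ($C{\left(g \right)} = - 3 \left(5 + g\right) = -15 - 3 g$)
$K{\left(q \right)} = - 6 q$ ($K{\left(q \right)} = 3 - \left(3 + 6 q\right) = - 6 q$)
$-34 + K{\left(C{\left(p{\left(0 \right)} \right)} \right)} \left(-2\right) = -34 + - 6 \left(-15 - -12\right) \left(-2\right) = -34 + - 6 \left(-15 + 12\right) \left(-2\right) = -34 + \left(-6\right) \left(-3\right) \left(-2\right) = -34 + 18 \left(-2\right) = -34 - 36 = -70$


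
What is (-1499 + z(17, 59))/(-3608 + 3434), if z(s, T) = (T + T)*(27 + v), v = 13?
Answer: -3221/174 ≈ -18.512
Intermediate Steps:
z(s, T) = 80*T (z(s, T) = (T + T)*(27 + 13) = (2*T)*40 = 80*T)
(-1499 + z(17, 59))/(-3608 + 3434) = (-1499 + 80*59)/(-3608 + 3434) = (-1499 + 4720)/(-174) = 3221*(-1/174) = -3221/174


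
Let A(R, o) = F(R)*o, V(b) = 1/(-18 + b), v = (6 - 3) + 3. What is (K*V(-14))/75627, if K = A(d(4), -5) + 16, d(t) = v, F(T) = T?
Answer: 7/1210032 ≈ 5.7850e-6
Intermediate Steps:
v = 6 (v = 3 + 3 = 6)
d(t) = 6
A(R, o) = R*o
K = -14 (K = 6*(-5) + 16 = -30 + 16 = -14)
(K*V(-14))/75627 = -14/(-18 - 14)/75627 = -14/(-32)*(1/75627) = -14*(-1/32)*(1/75627) = (7/16)*(1/75627) = 7/1210032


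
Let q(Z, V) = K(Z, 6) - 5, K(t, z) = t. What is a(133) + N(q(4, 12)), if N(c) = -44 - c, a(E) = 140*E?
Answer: 18577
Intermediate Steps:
q(Z, V) = -5 + Z (q(Z, V) = Z - 5 = -5 + Z)
a(133) + N(q(4, 12)) = 140*133 + (-44 - (-5 + 4)) = 18620 + (-44 - 1*(-1)) = 18620 + (-44 + 1) = 18620 - 43 = 18577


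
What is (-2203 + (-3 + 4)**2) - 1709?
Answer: -3911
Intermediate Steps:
(-2203 + (-3 + 4)**2) - 1709 = (-2203 + 1**2) - 1709 = (-2203 + 1) - 1709 = -2202 - 1709 = -3911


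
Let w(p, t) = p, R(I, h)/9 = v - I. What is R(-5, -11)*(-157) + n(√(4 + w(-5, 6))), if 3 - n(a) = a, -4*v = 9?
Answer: -15531/4 - I ≈ -3882.8 - 1.0*I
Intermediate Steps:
v = -9/4 (v = -¼*9 = -9/4 ≈ -2.2500)
R(I, h) = -81/4 - 9*I (R(I, h) = 9*(-9/4 - I) = -81/4 - 9*I)
n(a) = 3 - a
R(-5, -11)*(-157) + n(√(4 + w(-5, 6))) = (-81/4 - 9*(-5))*(-157) + (3 - √(4 - 5)) = (-81/4 + 45)*(-157) + (3 - √(-1)) = (99/4)*(-157) + (3 - I) = -15543/4 + (3 - I) = -15531/4 - I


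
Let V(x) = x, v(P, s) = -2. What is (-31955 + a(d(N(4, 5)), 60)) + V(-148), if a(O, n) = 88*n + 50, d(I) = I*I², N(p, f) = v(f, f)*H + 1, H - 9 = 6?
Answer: -26773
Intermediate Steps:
H = 15 (H = 9 + 6 = 15)
N(p, f) = -29 (N(p, f) = -2*15 + 1 = -30 + 1 = -29)
d(I) = I³
a(O, n) = 50 + 88*n
(-31955 + a(d(N(4, 5)), 60)) + V(-148) = (-31955 + (50 + 88*60)) - 148 = (-31955 + (50 + 5280)) - 148 = (-31955 + 5330) - 148 = -26625 - 148 = -26773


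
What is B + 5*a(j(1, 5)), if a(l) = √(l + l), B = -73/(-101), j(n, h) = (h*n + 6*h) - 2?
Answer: 73/101 + 5*√66 ≈ 41.343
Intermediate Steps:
j(n, h) = -2 + 6*h + h*n (j(n, h) = (6*h + h*n) - 2 = -2 + 6*h + h*n)
B = 73/101 (B = -73*(-1/101) = 73/101 ≈ 0.72277)
a(l) = √2*√l (a(l) = √(2*l) = √2*√l)
B + 5*a(j(1, 5)) = 73/101 + 5*(√2*√(-2 + 6*5 + 5*1)) = 73/101 + 5*(√2*√(-2 + 30 + 5)) = 73/101 + 5*(√2*√33) = 73/101 + 5*√66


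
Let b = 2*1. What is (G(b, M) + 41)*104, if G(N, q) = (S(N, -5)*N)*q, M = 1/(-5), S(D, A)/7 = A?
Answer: 5720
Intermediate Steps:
S(D, A) = 7*A
M = -1/5 ≈ -0.20000
b = 2
G(N, q) = -35*N*q (G(N, q) = ((7*(-5))*N)*q = (-35*N)*q = -35*N*q)
(G(b, M) + 41)*104 = (-35*2*(-1/5) + 41)*104 = (14 + 41)*104 = 55*104 = 5720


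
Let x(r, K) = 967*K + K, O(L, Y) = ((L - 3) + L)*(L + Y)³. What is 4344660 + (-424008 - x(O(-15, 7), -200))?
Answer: 4114252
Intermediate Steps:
O(L, Y) = (L + Y)³*(-3 + 2*L) (O(L, Y) = ((-3 + L) + L)*(L + Y)³ = (-3 + 2*L)*(L + Y)³ = (L + Y)³*(-3 + 2*L))
x(r, K) = 968*K
4344660 + (-424008 - x(O(-15, 7), -200)) = 4344660 + (-424008 - 968*(-200)) = 4344660 + (-424008 - 1*(-193600)) = 4344660 + (-424008 + 193600) = 4344660 - 230408 = 4114252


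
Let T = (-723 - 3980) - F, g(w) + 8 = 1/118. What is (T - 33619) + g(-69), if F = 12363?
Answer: -5981773/118 ≈ -50693.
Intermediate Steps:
g(w) = -943/118 (g(w) = -8 + 1/118 = -943/118)
T = -17066 (T = (-723 - 3980) - 1*12363 = -4703 - 12363 = -17066)
(T - 33619) + g(-69) = (-17066 - 33619) - 943/118 = -50685 - 943/118 = -5981773/118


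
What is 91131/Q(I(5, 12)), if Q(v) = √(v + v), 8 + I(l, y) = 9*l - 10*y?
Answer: -91131*I*√166/166 ≈ -7073.1*I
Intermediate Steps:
I(l, y) = -8 - 10*y + 9*l (I(l, y) = -8 + (9*l - 10*y) = -8 + (-10*y + 9*l) = -8 - 10*y + 9*l)
Q(v) = √2*√v (Q(v) = √(2*v) = √2*√v)
91131/Q(I(5, 12)) = 91131/((√2*√(-8 - 10*12 + 9*5))) = 91131/((√2*√(-8 - 120 + 45))) = 91131/((√2*√(-83))) = 91131/((√2*(I*√83))) = 91131/((I*√166)) = 91131*(-I*√166/166) = -91131*I*√166/166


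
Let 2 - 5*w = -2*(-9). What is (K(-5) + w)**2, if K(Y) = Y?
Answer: 1681/25 ≈ 67.240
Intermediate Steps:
w = -16/5 (w = 2/5 - (-2)*(-9)/5 = 2/5 - 1/5*18 = 2/5 - 18/5 = -16/5 ≈ -3.2000)
(K(-5) + w)**2 = (-5 - 16/5)**2 = (-41/5)**2 = 1681/25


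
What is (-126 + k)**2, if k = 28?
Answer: 9604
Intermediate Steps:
(-126 + k)**2 = (-126 + 28)**2 = (-98)**2 = 9604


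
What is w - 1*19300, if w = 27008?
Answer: 7708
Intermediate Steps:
w - 1*19300 = 27008 - 1*19300 = 27008 - 19300 = 7708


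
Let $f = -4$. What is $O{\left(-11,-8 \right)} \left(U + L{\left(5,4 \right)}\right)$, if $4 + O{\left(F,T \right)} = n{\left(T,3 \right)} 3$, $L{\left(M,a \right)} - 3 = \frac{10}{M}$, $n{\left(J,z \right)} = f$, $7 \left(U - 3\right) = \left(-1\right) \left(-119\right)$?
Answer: $-400$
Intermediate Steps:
$U = 20$ ($U = 3 + \frac{\left(-1\right) \left(-119\right)}{7} = 3 + \frac{1}{7} \cdot 119 = 3 + 17 = 20$)
$n{\left(J,z \right)} = -4$
$L{\left(M,a \right)} = 3 + \frac{10}{M}$
$O{\left(F,T \right)} = -16$ ($O{\left(F,T \right)} = -4 - 12 = -16$)
$O{\left(-11,-8 \right)} \left(U + L{\left(5,4 \right)}\right) = - 16 \left(20 + \left(3 + \frac{10}{5}\right)\right) = - 16 \left(20 + \left(3 + 10 \cdot \frac{1}{5}\right)\right) = - 16 \left(20 + \left(3 + 2\right)\right) = - 16 \left(20 + 5\right) = \left(-16\right) 25 = -400$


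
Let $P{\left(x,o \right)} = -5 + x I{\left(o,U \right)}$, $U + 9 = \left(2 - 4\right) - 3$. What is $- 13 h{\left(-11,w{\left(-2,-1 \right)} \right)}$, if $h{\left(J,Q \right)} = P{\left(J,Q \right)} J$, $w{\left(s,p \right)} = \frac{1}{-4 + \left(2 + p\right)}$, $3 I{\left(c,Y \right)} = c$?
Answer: $- \frac{4862}{9} \approx -540.22$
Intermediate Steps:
$U = -14$ ($U = -9 + \left(\left(2 - 4\right) - 3\right) = -9 - 5 = -14$)
$I{\left(c,Y \right)} = \frac{c}{3}$
$P{\left(x,o \right)} = -5 + \frac{o x}{3}$ ($P{\left(x,o \right)} = -5 + x \frac{o}{3} = -5 + \frac{o x}{3}$)
$w{\left(s,p \right)} = \frac{1}{-2 + p}$
$h{\left(J,Q \right)} = J \left(-5 + \frac{J Q}{3}\right)$ ($h{\left(J,Q \right)} = \left(-5 + \frac{Q J}{3}\right) J = \left(-5 + \frac{J Q}{3}\right) J = J \left(-5 + \frac{J Q}{3}\right)$)
$- 13 h{\left(-11,w{\left(-2,-1 \right)} \right)} = - 13 \cdot \frac{1}{3} \left(-11\right) \left(-15 - \frac{11}{-2 - 1}\right) = - 13 \cdot \frac{1}{3} \left(-11\right) \left(-15 - \frac{11}{-3}\right) = - 13 \cdot \frac{1}{3} \left(-11\right) \left(-15 - - \frac{11}{3}\right) = - 13 \cdot \frac{1}{3} \left(-11\right) \left(-15 + \frac{11}{3}\right) = - 13 \cdot \frac{1}{3} \left(-11\right) \left(- \frac{34}{3}\right) = \left(-13\right) \frac{374}{9} = - \frac{4862}{9}$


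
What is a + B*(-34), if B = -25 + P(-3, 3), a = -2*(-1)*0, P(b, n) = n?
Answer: 748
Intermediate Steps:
a = 0 (a = 2*0 = 0)
B = -22 (B = -25 + 3 = -22)
a + B*(-34) = 0 - 22*(-34) = 0 + 748 = 748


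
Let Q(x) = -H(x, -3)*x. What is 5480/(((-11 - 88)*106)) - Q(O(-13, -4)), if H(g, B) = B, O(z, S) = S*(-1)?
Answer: -65704/5247 ≈ -12.522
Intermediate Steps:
O(z, S) = -S
Q(x) = 3*x (Q(x) = -(-3)*x = 3*x)
5480/(((-11 - 88)*106)) - Q(O(-13, -4)) = 5480/(((-11 - 88)*106)) - 3*(-1*(-4)) = 5480/((-99*106)) - 3*4 = 5480/(-10494) - 1*12 = 5480*(-1/10494) - 12 = -2740/5247 - 12 = -65704/5247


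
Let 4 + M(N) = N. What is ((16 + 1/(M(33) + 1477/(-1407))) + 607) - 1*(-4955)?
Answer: 31337405/5618 ≈ 5578.0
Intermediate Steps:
M(N) = -4 + N
((16 + 1/(M(33) + 1477/(-1407))) + 607) - 1*(-4955) = ((16 + 1/((-4 + 33) + 1477/(-1407))) + 607) - 1*(-4955) = ((16 + 1/(29 + 1477*(-1/1407))) + 607) + 4955 = ((16 + 1/(29 - 211/201)) + 607) + 4955 = ((16 + 1/(5618/201)) + 607) + 4955 = ((16 + 201/5618) + 607) + 4955 = (90089/5618 + 607) + 4955 = 3500215/5618 + 4955 = 31337405/5618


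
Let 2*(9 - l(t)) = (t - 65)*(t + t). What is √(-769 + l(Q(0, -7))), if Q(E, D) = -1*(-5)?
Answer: 2*I*√115 ≈ 21.448*I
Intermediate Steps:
Q(E, D) = 5
l(t) = 9 - t*(-65 + t) (l(t) = 9 - (t - 65)*(t + t)/2 = 9 - (-65 + t)*2*t/2 = 9 - t*(-65 + t))
√(-769 + l(Q(0, -7))) = √(-769 + (9 - 1*5² + 65*5)) = √(-769 + (9 - 1*25 + 325)) = √(-769 + (9 - 25 + 325)) = √(-769 + 309) = √(-460) = 2*I*√115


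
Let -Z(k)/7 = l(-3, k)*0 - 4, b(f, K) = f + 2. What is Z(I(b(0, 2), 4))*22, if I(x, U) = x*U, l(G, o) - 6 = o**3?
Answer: 616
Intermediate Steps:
l(G, o) = 6 + o**3
b(f, K) = 2 + f
I(x, U) = U*x
Z(k) = 28 (Z(k) = -7*((6 + k**3)*0 - 4) = -7*(0 - 4) = -7*(-4) = 28)
Z(I(b(0, 2), 4))*22 = 28*22 = 616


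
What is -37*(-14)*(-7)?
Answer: -3626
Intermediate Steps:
-37*(-14)*(-7) = 518*(-7) = -3626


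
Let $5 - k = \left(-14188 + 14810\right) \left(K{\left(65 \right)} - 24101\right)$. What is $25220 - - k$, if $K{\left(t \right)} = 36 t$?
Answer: $13560567$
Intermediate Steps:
$k = 13535347$ ($k = 5 - \left(-14188 + 14810\right) \left(36 \cdot 65 - 24101\right) = 5 - 622 \left(2340 - 24101\right) = 5 - 622 \left(-21761\right) = 5 - -13535342 = 5 + 13535342 = 13535347$)
$25220 - - k = 25220 - \left(-1\right) 13535347 = 25220 - -13535347 = 25220 + 13535347 = 13560567$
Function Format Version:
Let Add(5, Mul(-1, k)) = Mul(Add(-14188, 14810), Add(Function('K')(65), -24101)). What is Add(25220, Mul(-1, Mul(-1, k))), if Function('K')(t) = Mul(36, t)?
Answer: 13560567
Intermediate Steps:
k = 13535347 (k = Add(5, Mul(-1, Mul(Add(-14188, 14810), Add(Mul(36, 65), -24101)))) = Add(5, Mul(-1, Mul(622, Add(2340, -24101)))) = Add(5, Mul(-1, Mul(622, -21761))) = Add(5, Mul(-1, -13535342)) = Add(5, 13535342) = 13535347)
Add(25220, Mul(-1, Mul(-1, k))) = Add(25220, Mul(-1, Mul(-1, 13535347))) = Add(25220, Mul(-1, -13535347)) = Add(25220, 13535347) = 13560567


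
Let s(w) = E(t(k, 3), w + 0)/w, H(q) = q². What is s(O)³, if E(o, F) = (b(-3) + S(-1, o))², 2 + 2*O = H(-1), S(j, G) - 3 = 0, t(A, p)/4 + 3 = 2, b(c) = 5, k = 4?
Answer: -2097152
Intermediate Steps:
t(A, p) = -4 (t(A, p) = -12 + 4*2 = -12 + 8 = -4)
S(j, G) = 3 (S(j, G) = 3 + 0 = 3)
O = -½ (O = -1 + (½)*(-1)² = -1 + (½)*1 = -1 + ½ = -½ ≈ -0.50000)
E(o, F) = 64 (E(o, F) = (5 + 3)² = 8² = 64)
s(w) = 64/w
s(O)³ = (64/(-½))³ = (64*(-2))³ = (-128)³ = -2097152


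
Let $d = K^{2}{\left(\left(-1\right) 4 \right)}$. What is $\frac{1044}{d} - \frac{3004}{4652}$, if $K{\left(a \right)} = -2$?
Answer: $\frac{302792}{1163} \approx 260.35$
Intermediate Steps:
$d = 4$ ($d = \left(-2\right)^{2} = 4$)
$\frac{1044}{d} - \frac{3004}{4652} = \frac{1044}{4} - \frac{3004}{4652} = 1044 \cdot \frac{1}{4} - \frac{751}{1163} = 261 - \frac{751}{1163} = \frac{302792}{1163}$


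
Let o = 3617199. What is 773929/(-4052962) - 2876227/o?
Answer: -14456693939245/14660370093438 ≈ -0.98611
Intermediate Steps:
773929/(-4052962) - 2876227/o = 773929/(-4052962) - 2876227/3617199 = 773929*(-1/4052962) - 2876227*1/3617199 = -773929/4052962 - 2876227/3617199 = -14456693939245/14660370093438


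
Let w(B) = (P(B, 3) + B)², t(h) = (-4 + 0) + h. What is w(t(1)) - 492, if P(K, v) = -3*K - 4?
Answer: -488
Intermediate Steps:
P(K, v) = -4 - 3*K
t(h) = -4 + h
w(B) = (-4 - 2*B)² (w(B) = ((-4 - 3*B) + B)² = (-4 - 2*B)²)
w(t(1)) - 492 = 4*(2 + (-4 + 1))² - 492 = 4*(2 - 3)² - 492 = 4*(-1)² - 492 = 4*1 - 492 = 4 - 492 = -488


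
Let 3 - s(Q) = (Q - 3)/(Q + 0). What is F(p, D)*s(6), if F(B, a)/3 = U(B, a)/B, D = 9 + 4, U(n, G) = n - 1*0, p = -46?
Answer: 15/2 ≈ 7.5000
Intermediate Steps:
U(n, G) = n (U(n, G) = n + 0 = n)
s(Q) = 3 - (-3 + Q)/Q (s(Q) = 3 - (Q - 3)/(Q + 0) = 3 - (-3 + Q)/Q)
D = 13
F(B, a) = 3 (F(B, a) = 3*(B/B) = 3*1 = 3)
F(p, D)*s(6) = 3*(2 + 3/6) = 3*(2 + 3*(⅙)) = 3*(2 + ½) = 3*(5/2) = 15/2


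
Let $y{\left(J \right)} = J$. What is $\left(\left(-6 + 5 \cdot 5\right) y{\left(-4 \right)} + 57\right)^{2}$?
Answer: $361$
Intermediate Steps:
$\left(\left(-6 + 5 \cdot 5\right) y{\left(-4 \right)} + 57\right)^{2} = \left(\left(-6 + 5 \cdot 5\right) \left(-4\right) + 57\right)^{2} = \left(\left(-6 + 25\right) \left(-4\right) + 57\right)^{2} = \left(19 \left(-4\right) + 57\right)^{2} = \left(-76 + 57\right)^{2} = \left(-19\right)^{2} = 361$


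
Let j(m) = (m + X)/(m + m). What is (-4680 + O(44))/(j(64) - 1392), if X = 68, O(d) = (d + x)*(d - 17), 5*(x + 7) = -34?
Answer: 206112/74185 ≈ 2.7784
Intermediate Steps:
x = -69/5 (x = -7 + (⅕)*(-34) = -7 - 34/5 = -69/5 ≈ -13.800)
O(d) = (-17 + d)*(-69/5 + d) (O(d) = (d - 69/5)*(d - 17) = (-69/5 + d)*(-17 + d) = (-17 + d)*(-69/5 + d))
j(m) = (68 + m)/(2*m) (j(m) = (m + 68)/(m + m) = (68 + m)/((2*m)) = (68 + m)*(1/(2*m)) = (68 + m)/(2*m))
(-4680 + O(44))/(j(64) - 1392) = (-4680 + (1173/5 + 44² - 154/5*44))/((½)*(68 + 64)/64 - 1392) = (-4680 + (1173/5 + 1936 - 6776/5))/((½)*(1/64)*132 - 1392) = (-4680 + 4077/5)/(33/32 - 1392) = -19323/(5*(-44511/32)) = -19323/5*(-32/44511) = 206112/74185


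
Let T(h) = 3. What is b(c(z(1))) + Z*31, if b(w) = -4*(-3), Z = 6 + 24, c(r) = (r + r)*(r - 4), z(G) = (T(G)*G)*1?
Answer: 942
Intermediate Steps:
z(G) = 3*G (z(G) = (3*G)*1 = 3*G)
c(r) = 2*r*(-4 + r) (c(r) = (2*r)*(-4 + r) = 2*r*(-4 + r))
Z = 30
b(w) = 12
b(c(z(1))) + Z*31 = 12 + 30*31 = 12 + 930 = 942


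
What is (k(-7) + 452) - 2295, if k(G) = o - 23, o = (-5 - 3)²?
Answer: -1802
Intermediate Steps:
o = 64 (o = (-8)² = 64)
k(G) = 41 (k(G) = 64 - 23 = 41)
(k(-7) + 452) - 2295 = (41 + 452) - 2295 = 493 - 2295 = -1802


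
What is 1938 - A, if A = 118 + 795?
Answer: 1025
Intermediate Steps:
A = 913
1938 - A = 1938 - 1*913 = 1938 - 913 = 1025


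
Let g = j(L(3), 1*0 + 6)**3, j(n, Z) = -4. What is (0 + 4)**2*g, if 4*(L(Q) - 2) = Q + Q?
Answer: -1024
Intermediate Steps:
L(Q) = 2 + Q/2 (L(Q) = 2 + (Q + Q)/4 = 2 + (2*Q)/4 = 2 + Q/2)
g = -64 (g = (-4)**3 = -64)
(0 + 4)**2*g = (0 + 4)**2*(-64) = 4**2*(-64) = 16*(-64) = -1024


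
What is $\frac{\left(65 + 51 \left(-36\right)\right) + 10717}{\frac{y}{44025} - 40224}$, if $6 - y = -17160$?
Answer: $- \frac{65641275}{295140739} \approx -0.22241$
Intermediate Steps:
$y = 17166$ ($y = 6 - -17160 = 6 + 17160 = 17166$)
$\frac{\left(65 + 51 \left(-36\right)\right) + 10717}{\frac{y}{44025} - 40224} = \frac{\left(65 + 51 \left(-36\right)\right) + 10717}{\frac{17166}{44025} - 40224} = \frac{\left(65 - 1836\right) + 10717}{17166 \cdot \frac{1}{44025} - 40224} = \frac{-1771 + 10717}{\frac{5722}{14675} - 40224} = \frac{8946}{- \frac{590281478}{14675}} = 8946 \left(- \frac{14675}{590281478}\right) = - \frac{65641275}{295140739}$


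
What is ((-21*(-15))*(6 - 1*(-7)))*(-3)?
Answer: -12285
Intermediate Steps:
((-21*(-15))*(6 - 1*(-7)))*(-3) = (315*(6 + 7))*(-3) = (315*13)*(-3) = 4095*(-3) = -12285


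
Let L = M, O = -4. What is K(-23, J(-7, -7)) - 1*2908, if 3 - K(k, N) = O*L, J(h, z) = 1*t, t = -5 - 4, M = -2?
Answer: -2913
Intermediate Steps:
L = -2
t = -9
J(h, z) = -9 (J(h, z) = 1*(-9) = -9)
K(k, N) = -5 (K(k, N) = 3 - (-4)*(-2) = 3 - 1*8 = 3 - 8 = -5)
K(-23, J(-7, -7)) - 1*2908 = -5 - 1*2908 = -5 - 2908 = -2913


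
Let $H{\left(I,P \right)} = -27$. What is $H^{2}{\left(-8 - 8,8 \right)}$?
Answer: $729$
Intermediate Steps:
$H^{2}{\left(-8 - 8,8 \right)} = \left(-27\right)^{2} = 729$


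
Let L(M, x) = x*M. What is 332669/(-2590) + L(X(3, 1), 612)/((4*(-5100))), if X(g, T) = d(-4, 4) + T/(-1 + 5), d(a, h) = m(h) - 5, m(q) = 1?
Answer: -2659021/20720 ≈ -128.33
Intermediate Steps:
d(a, h) = -4 (d(a, h) = 1 - 5 = -4)
X(g, T) = -4 + T/4 (X(g, T) = -4 + T/(-1 + 5) = -4 + T/4)
L(M, x) = M*x
332669/(-2590) + L(X(3, 1), 612)/((4*(-5100))) = 332669/(-2590) + ((-4 + (1/4)*1)*612)/((4*(-5100))) = 332669*(-1/2590) + ((-4 + 1/4)*612)/(-20400) = -332669/2590 - 15/4*612*(-1/20400) = -332669/2590 - 2295*(-1/20400) = -332669/2590 + 9/80 = -2659021/20720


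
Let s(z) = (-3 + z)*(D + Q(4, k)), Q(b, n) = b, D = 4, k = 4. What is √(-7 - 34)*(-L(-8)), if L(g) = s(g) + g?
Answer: 96*I*√41 ≈ 614.7*I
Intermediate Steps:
s(z) = -24 + 8*z (s(z) = (-3 + z)*(4 + 4) = (-3 + z)*8 = -24 + 8*z)
L(g) = -24 + 9*g (L(g) = (-24 + 8*g) + g = -24 + 9*g)
√(-7 - 34)*(-L(-8)) = √(-7 - 34)*(-(-24 + 9*(-8))) = √(-41)*(-(-24 - 72)) = (I*√41)*(-1*(-96)) = (I*√41)*96 = 96*I*√41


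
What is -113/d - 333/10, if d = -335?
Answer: -4417/134 ≈ -32.963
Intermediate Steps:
-113/d - 333/10 = -113/(-335) - 333/10 = -113*(-1/335) - 333*1/10 = 113/335 - 333/10 = -4417/134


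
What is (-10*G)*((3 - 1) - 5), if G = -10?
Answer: -300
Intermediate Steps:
(-10*G)*((3 - 1) - 5) = (-10*(-10))*((3 - 1) - 5) = 100*(2 - 5) = 100*(-3) = -300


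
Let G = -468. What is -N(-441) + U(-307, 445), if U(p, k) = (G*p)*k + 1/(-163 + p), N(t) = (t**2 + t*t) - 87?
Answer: 29867064149/470 ≈ 6.3547e+7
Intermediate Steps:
N(t) = -87 + 2*t**2 (N(t) = (t**2 + t**2) - 87 = 2*t**2 - 87 = -87 + 2*t**2)
U(p, k) = 1/(-163 + p) - 468*k*p (U(p, k) = (-468*p)*k + 1/(-163 + p) = -468*k*p + 1/(-163 + p) = 1/(-163 + p) - 468*k*p)
-N(-441) + U(-307, 445) = -(-87 + 2*(-441)**2) + (1 - 468*445*(-307)**2 + 76284*445*(-307))/(-163 - 307) = -(-87 + 2*194481) + (1 - 468*445*94249 - 10421538660)/(-470) = -(-87 + 388962) - (1 - 19628296740 - 10421538660)/470 = -1*388875 - 1/470*(-30049835399) = -388875 + 30049835399/470 = 29867064149/470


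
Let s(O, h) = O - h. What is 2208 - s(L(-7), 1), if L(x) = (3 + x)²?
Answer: 2193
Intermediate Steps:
2208 - s(L(-7), 1) = 2208 - ((3 - 7)² - 1*1) = 2208 - ((-4)² - 1) = 2208 - (16 - 1) = 2208 - 1*15 = 2208 - 15 = 2193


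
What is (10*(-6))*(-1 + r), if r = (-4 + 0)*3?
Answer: 780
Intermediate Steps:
r = -12 (r = -4*3 = -12)
(10*(-6))*(-1 + r) = (10*(-6))*(-1 - 12) = -60*(-13) = 780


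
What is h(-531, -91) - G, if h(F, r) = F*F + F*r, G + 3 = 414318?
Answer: -84033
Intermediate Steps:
G = 414315 (G = -3 + 414318 = 414315)
h(F, r) = F² + F*r
h(-531, -91) - G = -531*(-531 - 91) - 1*414315 = -531*(-622) - 414315 = 330282 - 414315 = -84033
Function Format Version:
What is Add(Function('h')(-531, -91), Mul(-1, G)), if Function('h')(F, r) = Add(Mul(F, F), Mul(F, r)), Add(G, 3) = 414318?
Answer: -84033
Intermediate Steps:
G = 414315 (G = Add(-3, 414318) = 414315)
Function('h')(F, r) = Add(Pow(F, 2), Mul(F, r))
Add(Function('h')(-531, -91), Mul(-1, G)) = Add(Mul(-531, Add(-531, -91)), Mul(-1, 414315)) = Add(Mul(-531, -622), -414315) = Add(330282, -414315) = -84033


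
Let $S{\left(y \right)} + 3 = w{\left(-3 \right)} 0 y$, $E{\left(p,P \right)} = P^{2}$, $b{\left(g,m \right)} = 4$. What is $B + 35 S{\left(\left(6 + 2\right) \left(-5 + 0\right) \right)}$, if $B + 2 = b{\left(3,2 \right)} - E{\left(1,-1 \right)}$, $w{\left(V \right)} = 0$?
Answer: $-104$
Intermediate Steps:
$B = 1$ ($B = -2 + \left(4 - \left(-1\right)^{2}\right) = -2 + \left(4 - 1\right) = -2 + 3 = 1$)
$S{\left(y \right)} = -3$ ($S{\left(y \right)} = -3 + 0 \cdot 0 y = -3 + 0 y = -3 + 0 = -3$)
$B + 35 S{\left(\left(6 + 2\right) \left(-5 + 0\right) \right)} = 1 + 35 \left(-3\right) = 1 - 105 = -104$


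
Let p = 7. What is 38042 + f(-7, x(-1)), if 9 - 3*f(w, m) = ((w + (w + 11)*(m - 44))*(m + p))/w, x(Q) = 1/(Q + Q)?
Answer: 1595485/42 ≈ 37988.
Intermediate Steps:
x(Q) = 1/(2*Q)
f(w, m) = 3 - (7 + m)*(w + (-44 + m)*(11 + w))/(3*w) (f(w, m) = 3 - (w + (w + 11)*(m - 44))*(m + 7)/(3*w) = 3 - (w + (11 + w)*(-44 + m))*(7 + m)/(3*w) = 3 - (w + (-44 + m)*(11 + w))*(7 + m)/(3*w) = 3 - (7 + m)*(w + (-44 + m)*(11 + w))/(3*w))
38042 + f(-7, x(-1)) = 38042 + (⅓)*(3388 - 11*((½)/(-1))² + 407*((½)/(-1)) - 1*(-7)*(-310 + ((½)/(-1))² - 18/(-1)))/(-7) = 38042 + (⅓)*(-⅐)*(3388 - 11*((½)*(-1))² + 407*((½)*(-1)) - 1*(-7)*(-310 + ((½)*(-1))² - 18*(-1))) = 38042 + (⅓)*(-⅐)*(3388 - 11*(-½)² + 407*(-½) - 1*(-7)*(-310 + (-½)² - 36*(-½))) = 38042 + (⅓)*(-⅐)*(3388 - 11*¼ - 407/2 - 1*(-7)*(-310 + ¼ + 18)) = 38042 + (⅓)*(-⅐)*(3388 - 11/4 - 407/2 - 1*(-7)*(-1167/4)) = 38042 + (⅓)*(-⅐)*(3388 - 11/4 - 407/2 - 8169/4) = 38042 + (⅓)*(-⅐)*(2279/2) = 38042 - 2279/42 = 1595485/42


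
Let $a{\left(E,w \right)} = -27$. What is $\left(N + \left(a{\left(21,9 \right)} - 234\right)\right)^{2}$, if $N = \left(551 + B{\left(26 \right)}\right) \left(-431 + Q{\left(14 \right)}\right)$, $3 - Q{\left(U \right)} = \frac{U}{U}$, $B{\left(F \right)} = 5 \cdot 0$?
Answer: $55998489600$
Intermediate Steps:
$B{\left(F \right)} = 0$
$Q{\left(U \right)} = 2$ ($Q{\left(U \right)} = 3 - \frac{U}{U} = 3 - 1 = 2$)
$N = -236379$ ($N = \left(551 + 0\right) \left(-431 + 2\right) = 551 \left(-429\right) = -236379$)
$\left(N + \left(a{\left(21,9 \right)} - 234\right)\right)^{2} = \left(-236379 - 261\right)^{2} = \left(-236640\right)^{2} = 55998489600$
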